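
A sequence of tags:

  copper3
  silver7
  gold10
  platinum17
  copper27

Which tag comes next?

Metal: repeats copper → silver → gold → platinum; copper, silver, gold, platinum, copper → silver.
Second component: each term is the sum of the two before it; 3, 7, 10, 17, 27 → 44.
Putting it together: silver44.

silver44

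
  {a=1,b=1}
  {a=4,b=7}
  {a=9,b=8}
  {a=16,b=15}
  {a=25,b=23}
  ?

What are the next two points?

A: perfect squares: 1², 2², 3², …, so 1, 4, 9, 16, 25 → 36 → 49.
B: 1, 7, 8, 15, 23 → 38 → 61 (each term is the sum of the two before it).
So the next two points are {a=36,b=38} and {a=49,b=61}.

{a=36,b=38}, {a=49,b=61}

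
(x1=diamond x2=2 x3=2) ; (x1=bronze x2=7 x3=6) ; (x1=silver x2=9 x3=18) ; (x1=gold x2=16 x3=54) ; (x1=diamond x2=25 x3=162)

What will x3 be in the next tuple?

486

X3: ×3 each step, so 2, 6, 18, 54, 162 → 486.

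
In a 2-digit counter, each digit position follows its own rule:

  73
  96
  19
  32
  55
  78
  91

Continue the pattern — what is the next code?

First digit: +2 each step, mod 10; 7, 9, 1, 3, 5, 7, 9 → 1.
Second digit goes 3, 6, 9, 2, 5, 8, 1 → 4 (+3 each step, mod 10).
Combining the parts gives 14.

14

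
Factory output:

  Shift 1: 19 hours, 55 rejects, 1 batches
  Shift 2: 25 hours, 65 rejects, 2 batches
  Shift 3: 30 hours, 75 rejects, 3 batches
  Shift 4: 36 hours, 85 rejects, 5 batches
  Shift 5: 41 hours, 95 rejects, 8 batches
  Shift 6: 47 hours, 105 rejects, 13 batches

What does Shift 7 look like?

Hours — alternating steps +6, +5, +6, +5, …: 19, 25, 30, 36, 41, 47 → 52.
Rejects: +10 each step; 55, 65, 75, 85, 95, 105 → 115.
Batches: 1, 2, 3, 5, 8, 13 → 21 (each term is the sum of the two before it).
Putting it together: 52 hours, 115 rejects, 21 batches.

52 hours, 115 rejects, 21 batches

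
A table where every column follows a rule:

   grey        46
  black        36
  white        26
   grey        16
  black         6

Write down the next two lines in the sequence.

white  -4; grey  -14

For the shade, repeats grey → black → white: grey, black, white, grey, black → white → grey.
Second component: −10 each step; 46, 36, 26, 16, 6 → -4 → -14.
Putting the parts together: white  -4 and then grey  -14.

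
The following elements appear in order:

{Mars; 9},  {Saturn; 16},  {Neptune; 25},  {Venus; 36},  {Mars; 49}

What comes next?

{Saturn; 64}

Planet goes Mars, Saturn, Neptune, Venus, Mars → Saturn (repeats Mars → Saturn → Neptune → Venus).
For the second coordinate, perfect squares: 3², 4², 5², …: 9, 16, 25, 36, 49 → 64.
So the next element is {Saturn; 64}.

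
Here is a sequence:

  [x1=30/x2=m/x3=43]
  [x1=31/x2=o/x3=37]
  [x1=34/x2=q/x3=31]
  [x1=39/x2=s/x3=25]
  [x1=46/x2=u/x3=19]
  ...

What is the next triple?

[x1=55/x2=w/x3=13]

X1: 30, 31, 34, 39, 46 → 55 (differences are 1, 3, 5, … (increasing by 2 each time)).
X2 — letters move forward 2 places in the alphabet: m, o, q, s, u → w.
X3: −6 each step; 43, 37, 31, 25, 19 → 13.
Putting it together: [x1=55/x2=w/x3=13].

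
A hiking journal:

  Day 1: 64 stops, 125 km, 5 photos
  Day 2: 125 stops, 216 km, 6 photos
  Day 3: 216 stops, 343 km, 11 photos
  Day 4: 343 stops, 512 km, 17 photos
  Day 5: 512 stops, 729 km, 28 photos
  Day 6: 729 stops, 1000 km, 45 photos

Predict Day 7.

1000 stops, 1331 km, 73 photos

For the stops, perfect cubes: 4³, 5³, 6³, …: 64, 125, 216, 343, 512, 729 → 1000.
Km — perfect cubes: 5³, 6³, 7³, …: 125, 216, 343, 512, 729, 1000 → 1331.
Photos — each term is the sum of the two before it: 5, 6, 11, 17, 28, 45 → 73.
Putting it together: 1000 stops, 1331 km, 73 photos.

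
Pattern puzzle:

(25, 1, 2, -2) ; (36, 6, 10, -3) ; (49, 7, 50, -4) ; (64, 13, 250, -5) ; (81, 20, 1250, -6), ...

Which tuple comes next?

(100, 33, 6250, -7)

First part: 25, 36, 49, 64, 81 → 100 (perfect squares: 5², 6², 7², …).
Second part: 1, 6, 7, 13, 20 → 33 (each term is the sum of the two before it).
Third part: ×5 each step; 2, 10, 50, 250, 1250 → 6250.
Fourth part — −1 each step: -2, -3, -4, -5, -6 → -7.
Combining the parts gives (100, 33, 6250, -7).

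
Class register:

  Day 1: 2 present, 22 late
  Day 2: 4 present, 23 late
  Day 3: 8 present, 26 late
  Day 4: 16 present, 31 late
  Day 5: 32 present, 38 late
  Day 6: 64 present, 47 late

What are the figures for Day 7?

Present goes 2, 4, 8, 16, 32, 64 → 128 (×2 each step).
Late goes 22, 23, 26, 31, 38, 47 → 58 (differences are 1, 3, 5, … (increasing by 2 each time)).
Combining the parts gives 128 present, 58 late.

128 present, 58 late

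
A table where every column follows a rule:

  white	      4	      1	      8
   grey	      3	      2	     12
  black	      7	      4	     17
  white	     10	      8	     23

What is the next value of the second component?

17

Second component — each term is the sum of the two before it: 4, 3, 7, 10 → 17.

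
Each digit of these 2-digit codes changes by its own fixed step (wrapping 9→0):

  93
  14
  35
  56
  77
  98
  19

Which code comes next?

30

First digit: 9, 1, 3, 5, 7, 9, 1 → 3 (+2 each step, mod 10).
Second digit: +1 each step, mod 10, so 3, 4, 5, 6, 7, 8, 9 → 0.
So the next code is 30.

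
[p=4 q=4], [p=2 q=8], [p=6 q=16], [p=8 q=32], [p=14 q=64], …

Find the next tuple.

[p=22 q=128]

For the p, each term is the sum of the two before it: 4, 2, 6, 8, 14 → 22.
Q goes 4, 8, 16, 32, 64 → 128 (×2 each step).
Putting it together: [p=22 q=128].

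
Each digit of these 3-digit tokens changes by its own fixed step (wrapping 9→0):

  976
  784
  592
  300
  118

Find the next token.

926

First digit: −2 each step, mod 10, so 9, 7, 5, 3, 1 → 9.
For the second digit, +1 each step, mod 10: 7, 8, 9, 0, 1 → 2.
Third digit — −2 each step, mod 10: 6, 4, 2, 0, 8 → 6.
Putting it together: 926.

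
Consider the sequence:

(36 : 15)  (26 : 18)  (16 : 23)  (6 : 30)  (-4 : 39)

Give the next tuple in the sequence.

First entry: 36, 26, 16, 6, -4 → -14 (−10 each step).
Second entry: 15, 18, 23, 30, 39 → 50 (differences are 3, 5, 7, … (increasing by 2 each time)).
Putting it together: (-14 : 50).

(-14 : 50)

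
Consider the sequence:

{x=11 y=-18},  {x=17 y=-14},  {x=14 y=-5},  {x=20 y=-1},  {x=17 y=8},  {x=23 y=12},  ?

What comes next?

{x=20 y=21}

For the x, alternating steps +6, −3, +6, −3, …: 11, 17, 14, 20, 17, 23 → 20.
Y — alternating steps +4, +9, +4, +9, …: -18, -14, -5, -1, 8, 12 → 21.
So the next term is {x=20 y=21}.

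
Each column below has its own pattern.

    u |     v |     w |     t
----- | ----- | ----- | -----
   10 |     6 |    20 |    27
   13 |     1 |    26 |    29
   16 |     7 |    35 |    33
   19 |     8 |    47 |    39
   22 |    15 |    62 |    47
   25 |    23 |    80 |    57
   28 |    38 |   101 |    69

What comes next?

Column u: +3 each step; 10, 13, 16, 19, 22, 25, 28 → 31.
Column v: each term is the sum of the two before it; 6, 1, 7, 8, 15, 23, 38 → 61.
Column w — differences are 6, 9, 12, … (increasing by 3 each time): 20, 26, 35, 47, 62, 80, 101 → 125.
Column t: differences are 2, 4, 6, … (increasing by 2 each time); 27, 29, 33, 39, 47, 57, 69 → 83.
Putting it together: 31  61  125  83.

31  61  125  83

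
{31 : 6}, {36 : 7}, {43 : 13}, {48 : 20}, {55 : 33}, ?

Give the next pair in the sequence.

For the first component, alternating steps +5, +7, +5, +7, …: 31, 36, 43, 48, 55 → 60.
Second component: each term is the sum of the two before it; 6, 7, 13, 20, 33 → 53.
Putting it together: {60 : 53}.

{60 : 53}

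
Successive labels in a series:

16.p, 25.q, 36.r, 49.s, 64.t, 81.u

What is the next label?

First component: perfect squares: 4², 5², 6², …, so 16, 25, 36, 49, 64, 81 → 100.
Letter goes p, q, r, s, t, u → v (letters move forward 1 place in the alphabet).
So the next label is 100.v.

100.v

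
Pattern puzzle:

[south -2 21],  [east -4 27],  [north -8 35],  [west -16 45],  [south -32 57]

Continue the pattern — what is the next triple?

[east -64 71]

Direction: repeats south → east → north → west; south, east, north, west, south → east.
Second coordinate: ×2 each step, so -2, -4, -8, -16, -32 → -64.
For the third coordinate, differences are 6, 8, 10, … (increasing by 2 each time): 21, 27, 35, 45, 57 → 71.
Combining the parts gives [east -64 71].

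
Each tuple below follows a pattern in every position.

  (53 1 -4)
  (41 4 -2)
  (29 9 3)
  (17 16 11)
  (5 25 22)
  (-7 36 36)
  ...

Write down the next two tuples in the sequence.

(-19 49 53), (-31 64 73)

For the first entry, −12 each step: 53, 41, 29, 17, 5, -7 → -19 → -31.
For the second entry, perfect squares: 1², 2², 3², …: 1, 4, 9, 16, 25, 36 → 49 → 64.
Third entry goes -4, -2, 3, 11, 22, 36 → 53 → 73 (differences are 2, 5, 8, … (increasing by 3 each time)).
Putting the parts together: (-19 49 53) and then (-31 64 73).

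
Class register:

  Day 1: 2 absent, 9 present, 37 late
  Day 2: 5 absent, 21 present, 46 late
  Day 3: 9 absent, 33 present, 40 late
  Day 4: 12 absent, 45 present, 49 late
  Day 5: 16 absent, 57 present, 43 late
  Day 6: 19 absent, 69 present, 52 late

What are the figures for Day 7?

23 absent, 81 present, 46 late

Absent: 2, 5, 9, 12, 16, 19 → 23 (alternating steps +3, +4, +3, +4, …).
Present: 9, 21, 33, 45, 57, 69 → 81 (+12 each step).
Late — alternating steps +9, −6, +9, −6, …: 37, 46, 40, 49, 43, 52 → 46.
So the next row is 23 absent, 81 present, 46 late.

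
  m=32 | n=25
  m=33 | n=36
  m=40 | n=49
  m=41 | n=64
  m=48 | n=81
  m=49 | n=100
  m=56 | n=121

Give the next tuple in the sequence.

m=57 | n=144

M: alternating steps +1, +7, +1, +7, …; 32, 33, 40, 41, 48, 49, 56 → 57.
N: perfect squares: 5², 6², 7², …, so 25, 36, 49, 64, 81, 100, 121 → 144.
Putting it together: m=57 | n=144.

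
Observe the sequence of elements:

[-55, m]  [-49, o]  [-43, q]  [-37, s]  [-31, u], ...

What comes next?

[-25, w]

For the first entry, +6 each step: -55, -49, -43, -37, -31 → -25.
For the letter, letters move forward 2 places in the alphabet: m, o, q, s, u → w.
Putting it together: [-25, w].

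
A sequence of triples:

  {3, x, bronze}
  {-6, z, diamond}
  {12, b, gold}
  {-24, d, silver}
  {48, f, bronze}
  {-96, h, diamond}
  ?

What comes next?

{192, j, gold}

First part: ×(-2) each step, so 3, -6, 12, -24, 48, -96 → 192.
Letter: x, z, b, d, f, h → j (letters move forward 2 places in the alphabet, wrapping Z→A).
Rank: repeats bronze → diamond → gold → silver; bronze, diamond, gold, silver, bronze, diamond → gold.
Putting it together: {192, j, gold}.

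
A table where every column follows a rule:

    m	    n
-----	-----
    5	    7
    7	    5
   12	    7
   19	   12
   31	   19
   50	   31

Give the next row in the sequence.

Column m: 5, 7, 12, 19, 31, 50 → 81 (each term is the sum of the two before it).
Column n goes 7, 5, 7, 12, 19, 31 → 50 (always the previous value of the column m).
So the next row is 81  50.

81  50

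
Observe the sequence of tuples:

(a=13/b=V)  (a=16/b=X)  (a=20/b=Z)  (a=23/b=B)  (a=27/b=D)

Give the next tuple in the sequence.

(a=30/b=F)

A: 13, 16, 20, 23, 27 → 30 (alternating steps +3, +4, +3, +4, …).
B: letters move forward 2 places in the alphabet, wrapping Z→A; V, X, Z, B, D → F.
Putting it together: (a=30/b=F).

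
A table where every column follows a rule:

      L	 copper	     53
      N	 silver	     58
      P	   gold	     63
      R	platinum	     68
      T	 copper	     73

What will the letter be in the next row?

Letter — letters move forward 2 places in the alphabet: L, N, P, R, T → V.

V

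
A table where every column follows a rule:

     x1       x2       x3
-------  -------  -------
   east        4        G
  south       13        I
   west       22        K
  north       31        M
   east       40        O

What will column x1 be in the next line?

Column x1: repeats east → south → west → north, so east, south, west, north, east → south.

south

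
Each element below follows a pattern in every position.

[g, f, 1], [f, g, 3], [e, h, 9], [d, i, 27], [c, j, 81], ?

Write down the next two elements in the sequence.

[b, k, 243], [a, l, 729]

First letter — letters move back 1 place in the alphabet: g, f, e, d, c → b → a.
Second letter: f, g, h, i, j → k → l (letters move forward 1 place in the alphabet).
For the third value, ×3 each step: 1, 3, 9, 27, 81 → 243 → 729.
So the next two elements are [b, k, 243] and [a, l, 729].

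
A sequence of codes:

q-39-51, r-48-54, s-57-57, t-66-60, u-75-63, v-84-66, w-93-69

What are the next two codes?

x-102-72, y-111-75

Letter: letters move forward 1 place in the alphabet; q, r, s, t, u, v, w → x → y.
Second component: 39, 48, 57, 66, 75, 84, 93 → 102 → 111 (+9 each step).
Third component: 51, 54, 57, 60, 63, 66, 69 → 72 → 75 (+3 each step).
So the next two codes are x-102-72 and y-111-75.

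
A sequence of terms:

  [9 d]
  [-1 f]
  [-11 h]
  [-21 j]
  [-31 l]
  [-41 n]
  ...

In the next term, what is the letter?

p

Letter — letters move forward 2 places in the alphabet: d, f, h, j, l, n → p.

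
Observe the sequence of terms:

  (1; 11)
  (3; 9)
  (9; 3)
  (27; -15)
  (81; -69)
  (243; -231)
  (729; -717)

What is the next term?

First entry — ×3 each step: 1, 3, 9, 27, 81, 243, 729 → 2187.
Second entry goes 11, 9, 3, -15, -69, -231, -717 → -2175 (together with the first entry always sums to 12).
Putting it together: (2187; -2175).

(2187; -2175)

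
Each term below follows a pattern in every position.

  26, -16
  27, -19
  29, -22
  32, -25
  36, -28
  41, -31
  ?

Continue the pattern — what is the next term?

First value: 26, 27, 29, 32, 36, 41 → 47 (differences are 1, 2, 3, … (increasing by 1 each time)).
Second value: −3 each step, so -16, -19, -22, -25, -28, -31 → -34.
Combining the parts gives 47, -34.

47, -34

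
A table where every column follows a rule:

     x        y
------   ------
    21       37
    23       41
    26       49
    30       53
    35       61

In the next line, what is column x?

41

Column x — differences are 2, 3, 4, … (increasing by 1 each time): 21, 23, 26, 30, 35 → 41.
Column y: alternating steps +4, +8, +4, +8, …; 37, 41, 49, 53, 61 → 65.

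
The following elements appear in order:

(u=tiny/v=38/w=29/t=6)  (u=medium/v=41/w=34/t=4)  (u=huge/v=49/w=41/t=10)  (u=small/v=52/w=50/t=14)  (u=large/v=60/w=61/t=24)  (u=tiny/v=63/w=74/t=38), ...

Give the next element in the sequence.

U: repeats tiny → medium → huge → small → large; tiny, medium, huge, small, large, tiny → medium.
V: alternating steps +3, +8, +3, +8, …; 38, 41, 49, 52, 60, 63 → 71.
W — differences are 5, 7, 9, … (increasing by 2 each time): 29, 34, 41, 50, 61, 74 → 89.
For the t, each term is the sum of the two before it: 6, 4, 10, 14, 24, 38 → 62.
Combining the parts gives (u=medium/v=71/w=89/t=62).

(u=medium/v=71/w=89/t=62)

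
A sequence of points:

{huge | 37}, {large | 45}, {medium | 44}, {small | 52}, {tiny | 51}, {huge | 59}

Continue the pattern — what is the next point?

Size: huge, large, medium, small, tiny, huge → large (repeats huge → large → medium → small → tiny).
Second part goes 37, 45, 44, 52, 51, 59 → 58 (alternating steps +8, −1, +8, −1, …).
Putting it together: {large | 58}.

{large | 58}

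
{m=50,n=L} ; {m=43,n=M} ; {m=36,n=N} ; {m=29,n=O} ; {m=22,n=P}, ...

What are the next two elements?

{m=15,n=Q}, {m=8,n=R}

M: −7 each step; 50, 43, 36, 29, 22 → 15 → 8.
For the n, letters move forward 1 place in the alphabet: L, M, N, O, P → Q → R.
So the next two elements are {m=15,n=Q} and {m=8,n=R}.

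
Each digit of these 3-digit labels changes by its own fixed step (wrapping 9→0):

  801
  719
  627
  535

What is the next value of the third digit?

Third digit: −2 each step, mod 10, so 1, 9, 7, 5 → 3.

3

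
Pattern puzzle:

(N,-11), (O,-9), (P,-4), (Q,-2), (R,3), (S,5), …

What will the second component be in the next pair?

Second component goes -11, -9, -4, -2, 3, 5 → 10 (alternating steps +2, +5, +2, +5, …).

10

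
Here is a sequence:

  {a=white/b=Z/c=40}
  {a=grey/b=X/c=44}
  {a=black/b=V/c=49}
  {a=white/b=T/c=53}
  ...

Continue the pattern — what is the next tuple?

{a=grey/b=R/c=58}

For the a, repeats white → grey → black: white, grey, black, white → grey.
B: letters move back 2 places in the alphabet, so Z, X, V, T → R.
C — alternating steps +4, +5, +4, +5, …: 40, 44, 49, 53 → 58.
Putting it together: {a=grey/b=R/c=58}.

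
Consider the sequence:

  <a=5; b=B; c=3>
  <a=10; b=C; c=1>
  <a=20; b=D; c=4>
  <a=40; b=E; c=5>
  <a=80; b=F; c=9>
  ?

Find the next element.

A: ×2 each step, so 5, 10, 20, 40, 80 → 160.
B goes B, C, D, E, F → G (letters move forward 1 place in the alphabet).
C — each term is the sum of the two before it: 3, 1, 4, 5, 9 → 14.
So the next element is <a=160; b=G; c=14>.

<a=160; b=G; c=14>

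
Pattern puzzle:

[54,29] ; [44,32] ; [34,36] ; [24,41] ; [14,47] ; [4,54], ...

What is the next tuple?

[-6,62]

First component: −10 each step; 54, 44, 34, 24, 14, 4 → -6.
Second component: 29, 32, 36, 41, 47, 54 → 62 (differences are 3, 4, 5, … (increasing by 1 each time)).
Putting it together: [-6,62].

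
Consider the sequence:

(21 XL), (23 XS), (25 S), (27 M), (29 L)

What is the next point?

First slot: 21, 23, 25, 27, 29 → 31 (+2 each step).
Size goes XL, XS, S, M, L → XL (runs through clothing sizes XS→XL).
Putting it together: (31 XL).

(31 XL)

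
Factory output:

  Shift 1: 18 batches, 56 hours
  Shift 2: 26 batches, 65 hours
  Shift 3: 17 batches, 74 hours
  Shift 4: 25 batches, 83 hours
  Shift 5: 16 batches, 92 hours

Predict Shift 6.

For the batches, alternating steps +8, −9, +8, −9, …: 18, 26, 17, 25, 16 → 24.
Hours: +9 each step; 56, 65, 74, 83, 92 → 101.
So the next row is 24 batches, 101 hours.

24 batches, 101 hours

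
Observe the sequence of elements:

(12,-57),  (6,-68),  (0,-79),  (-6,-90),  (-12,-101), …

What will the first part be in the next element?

First part: 12, 6, 0, -6, -12 → -18 (−6 each step).

-18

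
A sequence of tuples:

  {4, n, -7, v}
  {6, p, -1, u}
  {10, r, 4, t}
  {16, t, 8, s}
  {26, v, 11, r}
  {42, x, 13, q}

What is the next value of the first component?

First component goes 4, 6, 10, 16, 26, 42 → 68 (each term is the sum of the two before it).

68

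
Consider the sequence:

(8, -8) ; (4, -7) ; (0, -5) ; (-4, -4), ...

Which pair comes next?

(-8, -2)

First coordinate: −4 each step, so 8, 4, 0, -4 → -8.
Second coordinate: -8, -7, -5, -4 → -2 (alternating steps +1, +2, +1, +2, …).
Putting it together: (-8, -2).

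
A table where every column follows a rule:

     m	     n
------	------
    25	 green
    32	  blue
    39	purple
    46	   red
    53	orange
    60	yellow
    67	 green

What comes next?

Column m: 25, 32, 39, 46, 53, 60, 67 → 74 (+7 each step).
Column n goes green, blue, purple, red, orange, yellow, green → blue (repeats green → blue → purple → red → orange → yellow).
Putting it together: 74  blue.

74  blue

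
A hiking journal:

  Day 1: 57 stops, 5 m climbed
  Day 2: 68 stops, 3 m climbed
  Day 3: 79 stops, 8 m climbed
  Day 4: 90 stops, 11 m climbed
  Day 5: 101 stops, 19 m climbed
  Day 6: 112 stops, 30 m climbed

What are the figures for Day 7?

123 stops, 49 m climbed

Stops — +11 each step: 57, 68, 79, 90, 101, 112 → 123.
M climbed — each term is the sum of the two before it: 5, 3, 8, 11, 19, 30 → 49.
So the next record is 123 stops, 49 m climbed.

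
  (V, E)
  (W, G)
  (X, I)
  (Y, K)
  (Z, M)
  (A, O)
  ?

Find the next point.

First letter goes V, W, X, Y, Z, A → B (letters move forward 1 place in the alphabet, wrapping Z→A).
Second letter — letters move forward 2 places in the alphabet: E, G, I, K, M, O → Q.
So the next point is (B, Q).

(B, Q)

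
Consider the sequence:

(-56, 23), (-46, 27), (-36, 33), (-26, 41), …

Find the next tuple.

(-16, 51)

For the first component, +10 each step: -56, -46, -36, -26 → -16.
Second component: 23, 27, 33, 41 → 51 (differences are 4, 6, 8, … (increasing by 2 each time)).
So the next tuple is (-16, 51).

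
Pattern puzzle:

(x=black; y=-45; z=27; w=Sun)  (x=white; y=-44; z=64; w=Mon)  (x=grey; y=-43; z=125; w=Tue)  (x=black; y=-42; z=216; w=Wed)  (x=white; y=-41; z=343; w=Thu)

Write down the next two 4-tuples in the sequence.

X: repeats black → white → grey, so black, white, grey, black, white → grey → black.
Y: +1 each step; -45, -44, -43, -42, -41 → -40 → -39.
Z: perfect cubes: 3³, 4³, 5³, …; 27, 64, 125, 216, 343 → 512 → 729.
For the w, runs through the weekdays Mon→Sun: Sun, Mon, Tue, Wed, Thu → Fri → Sat.
Putting the parts together: (x=grey; y=-40; z=512; w=Fri) and then (x=black; y=-39; z=729; w=Sat).

(x=grey; y=-40; z=512; w=Fri), (x=black; y=-39; z=729; w=Sat)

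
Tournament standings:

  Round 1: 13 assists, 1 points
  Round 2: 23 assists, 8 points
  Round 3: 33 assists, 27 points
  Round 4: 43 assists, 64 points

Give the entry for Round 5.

53 assists, 125 points

Assists — +10 each step: 13, 23, 33, 43 → 53.
Points: 1, 8, 27, 64 → 125 (perfect cubes: 1³, 2³, 3³, …).
So the next record is 53 assists, 125 points.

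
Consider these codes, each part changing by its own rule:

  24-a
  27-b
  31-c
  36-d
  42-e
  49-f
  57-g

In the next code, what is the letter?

First component — differences are 3, 4, 5, … (increasing by 1 each time): 24, 27, 31, 36, 42, 49, 57 → 66.
Letter: a, b, c, d, e, f, g → h (letters move forward 1 place in the alphabet).

h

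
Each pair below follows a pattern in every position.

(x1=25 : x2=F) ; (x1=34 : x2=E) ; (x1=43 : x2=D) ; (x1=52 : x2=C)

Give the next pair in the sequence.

X1 — +9 each step: 25, 34, 43, 52 → 61.
X2: letters move back 1 place in the alphabet, so F, E, D, C → B.
So the next pair is (x1=61 : x2=B).

(x1=61 : x2=B)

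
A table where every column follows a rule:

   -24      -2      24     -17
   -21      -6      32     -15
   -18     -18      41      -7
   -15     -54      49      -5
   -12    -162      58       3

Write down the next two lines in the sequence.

-9  -486  66  5; -6  -1458  75  13

First component — +3 each step: -24, -21, -18, -15, -12 → -9 → -6.
Second component — ×3 each step: -2, -6, -18, -54, -162 → -486 → -1458.
Third component: alternating steps +8, +9, +8, +9, …; 24, 32, 41, 49, 58 → 66 → 75.
Fourth component goes -17, -15, -7, -5, 3 → 5 → 13 (alternating steps +2, +8, +2, +8, …).
So the next two lines are -9  -486  66  5 and -6  -1458  75  13.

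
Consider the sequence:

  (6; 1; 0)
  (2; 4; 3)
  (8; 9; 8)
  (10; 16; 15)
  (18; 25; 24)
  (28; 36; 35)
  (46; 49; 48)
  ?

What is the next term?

(74; 64; 63)

First part goes 6, 2, 8, 10, 18, 28, 46 → 74 (each term is the sum of the two before it).
Second part: 1, 4, 9, 16, 25, 36, 49 → 64 (perfect squares: 1², 2², 3², …).
Third part: 0, 3, 8, 15, 24, 35, 48 → 63 (always 1 less than the second part).
Combining the parts gives (74; 64; 63).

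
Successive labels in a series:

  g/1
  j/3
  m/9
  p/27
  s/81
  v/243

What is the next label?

Letter goes g, j, m, p, s, v → y (letters move forward 3 places in the alphabet).
Second component: 1, 3, 9, 27, 81, 243 → 729 (×3 each step).
Combining the parts gives y/729.

y/729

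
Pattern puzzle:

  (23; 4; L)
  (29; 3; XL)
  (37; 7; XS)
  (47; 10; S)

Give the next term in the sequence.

(59; 17; M)

First value: differences are 6, 8, 10, … (increasing by 2 each time); 23, 29, 37, 47 → 59.
Second value: 4, 3, 7, 10 → 17 (each term is the sum of the two before it).
Size — runs through clothing sizes XS→XL: L, XL, XS, S → M.
Putting it together: (59; 17; M).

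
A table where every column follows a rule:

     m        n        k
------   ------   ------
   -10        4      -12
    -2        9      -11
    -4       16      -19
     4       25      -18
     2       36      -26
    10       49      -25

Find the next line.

8  64  -33

Column m — alternating steps +8, −2, +8, −2, …: -10, -2, -4, 4, 2, 10 → 8.
Column n: perfect squares: 2², 3², 4², …, so 4, 9, 16, 25, 36, 49 → 64.
Column k: alternating steps +1, −8, +1, −8, …; -12, -11, -19, -18, -26, -25 → -33.
So the next line is 8  64  -33.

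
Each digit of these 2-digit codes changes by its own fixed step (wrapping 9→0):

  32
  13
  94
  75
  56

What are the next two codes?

First digit: 3, 1, 9, 7, 5 → 3 → 1 (−2 each step, mod 10).
Second digit goes 2, 3, 4, 5, 6 → 7 → 8 (+1 each step, mod 10).
Putting the parts together: 37 and then 18.

37 then 18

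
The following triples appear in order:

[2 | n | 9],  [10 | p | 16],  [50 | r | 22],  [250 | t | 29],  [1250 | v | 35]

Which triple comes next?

[6250 | x | 42]

For the first component, ×5 each step: 2, 10, 50, 250, 1250 → 6250.
Letter — letters move forward 2 places in the alphabet: n, p, r, t, v → x.
For the third component, alternating steps +7, +6, +7, +6, …: 9, 16, 22, 29, 35 → 42.
Combining the parts gives [6250 | x | 42].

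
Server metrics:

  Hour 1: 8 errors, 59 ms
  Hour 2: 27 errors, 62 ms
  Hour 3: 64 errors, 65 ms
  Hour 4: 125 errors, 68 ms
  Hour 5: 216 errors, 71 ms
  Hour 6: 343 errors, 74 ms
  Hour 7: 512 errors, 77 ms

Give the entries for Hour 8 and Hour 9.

729 errors, 80 ms; 1000 errors, 83 ms

For the errors, perfect cubes: 2³, 3³, 4³, …: 8, 27, 64, 125, 216, 343, 512 → 729 → 1000.
Ms — +3 each step: 59, 62, 65, 68, 71, 74, 77 → 80 → 83.
Putting the parts together: 729 errors, 80 ms and then 1000 errors, 83 ms.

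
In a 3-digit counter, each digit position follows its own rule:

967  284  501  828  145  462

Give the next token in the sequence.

789

First digit — +3 each step, mod 10: 9, 2, 5, 8, 1, 4 → 7.
Second digit: +2 each step, mod 10, so 6, 8, 0, 2, 4, 6 → 8.
Third digit — −3 each step, mod 10: 7, 4, 1, 8, 5, 2 → 9.
Combining the parts gives 789.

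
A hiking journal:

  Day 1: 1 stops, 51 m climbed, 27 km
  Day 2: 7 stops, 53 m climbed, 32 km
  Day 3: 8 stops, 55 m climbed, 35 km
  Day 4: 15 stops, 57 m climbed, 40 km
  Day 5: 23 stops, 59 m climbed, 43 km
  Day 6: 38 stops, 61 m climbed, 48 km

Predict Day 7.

Stops: each term is the sum of the two before it; 1, 7, 8, 15, 23, 38 → 61.
For the m climbed, +2 each step: 51, 53, 55, 57, 59, 61 → 63.
Km — alternating steps +5, +3, +5, +3, …: 27, 32, 35, 40, 43, 48 → 51.
Combining the parts gives 61 stops, 63 m climbed, 51 km.

61 stops, 63 m climbed, 51 km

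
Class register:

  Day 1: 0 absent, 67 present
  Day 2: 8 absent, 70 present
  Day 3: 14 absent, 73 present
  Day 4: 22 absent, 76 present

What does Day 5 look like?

Absent: 0, 8, 14, 22 → 28 (alternating steps +8, +6, +8, +6, …).
Present: +3 each step, so 67, 70, 73, 76 → 79.
So the next row is 28 absent, 79 present.

28 absent, 79 present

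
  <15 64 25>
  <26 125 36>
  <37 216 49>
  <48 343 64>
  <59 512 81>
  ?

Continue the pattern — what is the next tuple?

<70 729 100>

First part — +11 each step: 15, 26, 37, 48, 59 → 70.
Second part — perfect cubes: 4³, 5³, 6³, …: 64, 125, 216, 343, 512 → 729.
Third part: perfect squares: 5², 6², 7², …, so 25, 36, 49, 64, 81 → 100.
Putting it together: <70 729 100>.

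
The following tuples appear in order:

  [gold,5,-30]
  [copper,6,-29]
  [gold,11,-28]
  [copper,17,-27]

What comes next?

For the metal, alternates gold ↔ copper: gold, copper, gold, copper → gold.
Second component — each term is the sum of the two before it: 5, 6, 11, 17 → 28.
Third component: -30, -29, -28, -27 → -26 (+1 each step).
Combining the parts gives [gold,28,-26].

[gold,28,-26]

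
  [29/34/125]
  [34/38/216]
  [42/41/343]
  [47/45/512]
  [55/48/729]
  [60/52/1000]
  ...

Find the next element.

[68/55/1331]

First value: alternating steps +5, +8, +5, +8, …, so 29, 34, 42, 47, 55, 60 → 68.
Second value: alternating steps +4, +3, +4, +3, …, so 34, 38, 41, 45, 48, 52 → 55.
Third value: perfect cubes: 5³, 6³, 7³, …, so 125, 216, 343, 512, 729, 1000 → 1331.
Putting it together: [68/55/1331].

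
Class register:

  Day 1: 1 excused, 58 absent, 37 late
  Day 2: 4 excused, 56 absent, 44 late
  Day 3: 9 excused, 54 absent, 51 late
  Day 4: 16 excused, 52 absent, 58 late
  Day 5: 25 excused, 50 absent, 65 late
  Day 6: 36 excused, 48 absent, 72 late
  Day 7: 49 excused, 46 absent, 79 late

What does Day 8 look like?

Excused: 1, 4, 9, 16, 25, 36, 49 → 64 (perfect squares: 1², 2², 3², …).
Absent goes 58, 56, 54, 52, 50, 48, 46 → 44 (−2 each step).
Late goes 37, 44, 51, 58, 65, 72, 79 → 86 (+7 each step).
Putting it together: 64 excused, 44 absent, 86 late.

64 excused, 44 absent, 86 late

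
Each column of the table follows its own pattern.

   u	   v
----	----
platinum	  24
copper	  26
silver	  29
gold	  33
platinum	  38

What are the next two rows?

copper  44; silver  51

For the column u, repeats platinum → copper → silver → gold: platinum, copper, silver, gold, platinum → copper → silver.
Column v: 24, 26, 29, 33, 38 → 44 → 51 (differences are 2, 3, 4, … (increasing by 1 each time)).
Putting the parts together: copper  44 and then silver  51.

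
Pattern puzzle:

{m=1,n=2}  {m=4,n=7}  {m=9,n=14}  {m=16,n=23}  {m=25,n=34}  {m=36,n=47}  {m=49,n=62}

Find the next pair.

M goes 1, 4, 9, 16, 25, 36, 49 → 64 (perfect squares: 1², 2², 3², …).
N: 2, 7, 14, 23, 34, 47, 62 → 79 (differences are 5, 7, 9, … (increasing by 2 each time)).
Putting it together: {m=64,n=79}.

{m=64,n=79}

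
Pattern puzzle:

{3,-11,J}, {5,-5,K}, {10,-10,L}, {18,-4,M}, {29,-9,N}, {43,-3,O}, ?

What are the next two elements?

First coordinate — differences are 2, 5, 8, … (increasing by 3 each time): 3, 5, 10, 18, 29, 43 → 60 → 80.
Second coordinate: alternating steps +6, −5, +6, −5, …; -11, -5, -10, -4, -9, -3 → -8 → -2.
Letter: J, K, L, M, N, O → P → Q (letters move forward 1 place in the alphabet).
Putting the parts together: {60,-8,P} and then {80,-2,Q}.

{60,-8,P}, {80,-2,Q}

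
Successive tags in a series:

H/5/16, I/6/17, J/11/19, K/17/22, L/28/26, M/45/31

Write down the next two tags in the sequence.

Letter: H, I, J, K, L, M → N → O (letters move forward 1 place in the alphabet).
Second component: each term is the sum of the two before it; 5, 6, 11, 17, 28, 45 → 73 → 118.
Third component: differences are 1, 2, 3, … (increasing by 1 each time), so 16, 17, 19, 22, 26, 31 → 37 → 44.
Putting the parts together: N/73/37 and then O/118/44.

N/73/37 then O/118/44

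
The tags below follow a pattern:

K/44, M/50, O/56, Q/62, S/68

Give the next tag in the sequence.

U/74

Letter: letters move forward 2 places in the alphabet, so K, M, O, Q, S → U.
Second component: 44, 50, 56, 62, 68 → 74 (+6 each step).
Putting it together: U/74.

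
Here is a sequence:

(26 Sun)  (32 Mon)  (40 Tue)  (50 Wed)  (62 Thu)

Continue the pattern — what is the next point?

(76 Fri)

For the first part, differences are 6, 8, 10, … (increasing by 2 each time): 26, 32, 40, 50, 62 → 76.
Day — runs through the weekdays Mon→Sun: Sun, Mon, Tue, Wed, Thu → Fri.
So the next point is (76 Fri).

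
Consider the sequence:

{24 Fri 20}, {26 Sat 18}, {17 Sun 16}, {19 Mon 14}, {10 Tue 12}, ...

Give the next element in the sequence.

{12 Wed 10}

First entry: 24, 26, 17, 19, 10 → 12 (alternating steps +2, −9, +2, −9, …).
Day: runs through the weekdays Mon→Sun, so Fri, Sat, Sun, Mon, Tue → Wed.
For the third entry, −2 each step: 20, 18, 16, 14, 12 → 10.
So the next element is {12 Wed 10}.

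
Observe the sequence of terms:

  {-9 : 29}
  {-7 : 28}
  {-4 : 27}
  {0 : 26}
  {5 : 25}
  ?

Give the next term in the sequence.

{11 : 24}

First coordinate goes -9, -7, -4, 0, 5 → 11 (differences are 2, 3, 4, … (increasing by 1 each time)).
Second coordinate: −1 each step; 29, 28, 27, 26, 25 → 24.
So the next term is {11 : 24}.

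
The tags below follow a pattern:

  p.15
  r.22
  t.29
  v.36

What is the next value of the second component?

43

For the second component, +7 each step: 15, 22, 29, 36 → 43.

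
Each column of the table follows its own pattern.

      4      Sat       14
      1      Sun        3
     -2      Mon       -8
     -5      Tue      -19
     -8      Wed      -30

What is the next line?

-11  Thu  -41

First component goes 4, 1, -2, -5, -8 → -11 (−3 each step).
For the day, runs through the weekdays Mon→Sun: Sat, Sun, Mon, Tue, Wed → Thu.
For the third component, −11 each step: 14, 3, -8, -19, -30 → -41.
Combining the parts gives -11  Thu  -41.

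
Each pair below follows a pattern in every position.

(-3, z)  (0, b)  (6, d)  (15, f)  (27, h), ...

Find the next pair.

First value: differences are 3, 6, 9, … (increasing by 3 each time); -3, 0, 6, 15, 27 → 42.
For the letter, letters move forward 2 places in the alphabet, wrapping Z→A: z, b, d, f, h → j.
Combining the parts gives (42, j).

(42, j)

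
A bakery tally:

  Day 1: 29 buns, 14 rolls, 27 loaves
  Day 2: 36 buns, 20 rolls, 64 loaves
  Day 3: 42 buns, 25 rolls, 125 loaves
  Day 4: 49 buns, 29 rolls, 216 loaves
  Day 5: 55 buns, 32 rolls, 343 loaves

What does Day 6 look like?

Buns goes 29, 36, 42, 49, 55 → 62 (alternating steps +7, +6, +7, +6, …).
Rolls — differences are 6, 5, 4, … (decreasing by 1 each time): 14, 20, 25, 29, 32 → 34.
Loaves: 27, 64, 125, 216, 343 → 512 (perfect cubes: 3³, 4³, 5³, …).
Combining the parts gives 62 buns, 34 rolls, 512 loaves.

62 buns, 34 rolls, 512 loaves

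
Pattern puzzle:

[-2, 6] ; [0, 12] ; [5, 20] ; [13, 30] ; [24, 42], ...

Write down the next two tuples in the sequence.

First part: differences are 2, 5, 8, … (increasing by 3 each time), so -2, 0, 5, 13, 24 → 38 → 55.
Second part goes 6, 12, 20, 30, 42 → 56 → 72 (differences are 6, 8, 10, … (increasing by 2 each time)).
So the next two tuples are [38, 56] and [55, 72].

[38, 56], [55, 72]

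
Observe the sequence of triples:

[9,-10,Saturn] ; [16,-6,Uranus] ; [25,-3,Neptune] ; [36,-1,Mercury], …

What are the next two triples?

[49,0,Venus], [64,0,Earth]

First component: 9, 16, 25, 36 → 49 → 64 (perfect squares: 3², 4², 5², …).
Second component goes -10, -6, -3, -1 → 0 → 0 (differences are 4, 3, 2, … (decreasing by 1 each time)).
For the planet, runs through the planets Mercury→Neptune: Saturn, Uranus, Neptune, Mercury → Venus → Earth.
So the next two triples are [49,0,Venus] and [64,0,Earth].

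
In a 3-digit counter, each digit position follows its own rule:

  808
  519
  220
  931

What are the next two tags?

642, 353

First digit: 8, 5, 2, 9 → 6 → 3 (−3 each step, mod 10).
Second digit: 0, 1, 2, 3 → 4 → 5 (+1 each step, mod 10).
Third digit: 8, 9, 0, 1 → 2 → 3 (+1 each step, mod 10).
So the next two tags are 642 and 353.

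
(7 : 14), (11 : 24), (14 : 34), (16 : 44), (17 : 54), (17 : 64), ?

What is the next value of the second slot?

First slot: differences are 4, 3, 2, … (decreasing by 1 each time), so 7, 11, 14, 16, 17, 17 → 16.
Second slot: +10 each step, so 14, 24, 34, 44, 54, 64 → 74.

74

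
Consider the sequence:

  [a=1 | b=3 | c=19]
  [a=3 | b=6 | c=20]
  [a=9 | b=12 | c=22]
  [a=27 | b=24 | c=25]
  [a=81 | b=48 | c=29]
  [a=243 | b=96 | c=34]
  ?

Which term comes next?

[a=729 | b=192 | c=40]

A: 1, 3, 9, 27, 81, 243 → 729 (×3 each step).
B: 3, 6, 12, 24, 48, 96 → 192 (×2 each step).
C: 19, 20, 22, 25, 29, 34 → 40 (differences are 1, 2, 3, … (increasing by 1 each time)).
Combining the parts gives [a=729 | b=192 | c=40].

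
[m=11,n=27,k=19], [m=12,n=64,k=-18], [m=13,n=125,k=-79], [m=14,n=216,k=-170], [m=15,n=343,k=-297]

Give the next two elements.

[m=16,n=512,k=-466], [m=17,n=729,k=-683]

M goes 11, 12, 13, 14, 15 → 16 → 17 (+1 each step).
N: perfect cubes: 3³, 4³, 5³, …; 27, 64, 125, 216, 343 → 512 → 729.
K goes 19, -18, -79, -170, -297 → -466 → -683 (together with the n always sums to 46).
So the next two elements are [m=16,n=512,k=-466] and [m=17,n=729,k=-683].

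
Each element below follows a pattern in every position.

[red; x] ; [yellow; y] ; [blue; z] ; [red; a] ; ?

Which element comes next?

Colour — repeats red → yellow → blue: red, yellow, blue, red → yellow.
Letter: letters move forward 1 place in the alphabet, wrapping Z→A; x, y, z, a → b.
Combining the parts gives [yellow; b].

[yellow; b]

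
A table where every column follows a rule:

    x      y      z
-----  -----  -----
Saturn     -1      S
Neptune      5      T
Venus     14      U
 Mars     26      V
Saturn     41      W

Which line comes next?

For the column x, repeats Saturn → Neptune → Venus → Mars: Saturn, Neptune, Venus, Mars, Saturn → Neptune.
Column y goes -1, 5, 14, 26, 41 → 59 (differences are 6, 9, 12, … (increasing by 3 each time)).
Column z goes S, T, U, V, W → X (letters move forward 1 place in the alphabet).
Combining the parts gives Neptune  59  X.

Neptune  59  X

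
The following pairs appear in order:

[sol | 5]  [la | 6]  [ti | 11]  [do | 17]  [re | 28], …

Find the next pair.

[mi | 45]

Note: runs through the solfège scale do→ti, so sol, la, ti, do, re → mi.
Second coordinate: each term is the sum of the two before it, so 5, 6, 11, 17, 28 → 45.
So the next pair is [mi | 45].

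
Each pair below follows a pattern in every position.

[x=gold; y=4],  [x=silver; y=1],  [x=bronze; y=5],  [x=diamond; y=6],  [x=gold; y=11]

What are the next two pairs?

X — repeats gold → silver → bronze → diamond: gold, silver, bronze, diamond, gold → silver → bronze.
Y: each term is the sum of the two before it; 4, 1, 5, 6, 11 → 17 → 28.
Putting the parts together: [x=silver; y=17] and then [x=bronze; y=28].

[x=silver; y=17], [x=bronze; y=28]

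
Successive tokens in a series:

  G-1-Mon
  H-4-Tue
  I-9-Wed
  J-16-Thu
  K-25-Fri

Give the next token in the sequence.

Letter goes G, H, I, J, K → L (letters move forward 1 place in the alphabet).
Second component: perfect squares: 1², 2², 3², …; 1, 4, 9, 16, 25 → 36.
Day — runs through the weekdays Mon→Sun: Mon, Tue, Wed, Thu, Fri → Sat.
Combining the parts gives L-36-Sat.

L-36-Sat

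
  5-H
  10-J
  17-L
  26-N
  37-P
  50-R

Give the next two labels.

65-T, 82-V

First component goes 5, 10, 17, 26, 37, 50 → 65 → 82 (differences are 5, 7, 9, … (increasing by 2 each time)).
Letter: letters move forward 2 places in the alphabet; H, J, L, N, P, R → T → V.
Putting the parts together: 65-T and then 82-V.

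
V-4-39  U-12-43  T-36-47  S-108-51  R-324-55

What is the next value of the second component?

Second component: ×3 each step, so 4, 12, 36, 108, 324 → 972.

972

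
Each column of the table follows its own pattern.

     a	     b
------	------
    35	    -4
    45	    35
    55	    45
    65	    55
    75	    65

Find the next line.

Column a: +10 each step; 35, 45, 55, 65, 75 → 85.
For the column b, always the previous value of the column a: -4, 35, 45, 55, 65 → 75.
Putting it together: 85  75.

85  75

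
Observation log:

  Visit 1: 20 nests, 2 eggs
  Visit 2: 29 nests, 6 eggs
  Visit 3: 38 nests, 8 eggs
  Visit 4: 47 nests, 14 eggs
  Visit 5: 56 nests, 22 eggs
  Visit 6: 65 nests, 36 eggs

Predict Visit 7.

Nests: 20, 29, 38, 47, 56, 65 → 74 (+9 each step).
Eggs goes 2, 6, 8, 14, 22, 36 → 58 (each term is the sum of the two before it).
Combining the parts gives 74 nests, 58 eggs.

74 nests, 58 eggs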